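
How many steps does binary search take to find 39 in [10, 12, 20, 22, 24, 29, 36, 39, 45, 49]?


Search for 39:
[0,9] mid=4 arr[4]=24
[5,9] mid=7 arr[7]=39
Total: 2 comparisons


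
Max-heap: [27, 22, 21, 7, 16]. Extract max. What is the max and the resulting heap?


Max = 27
Replace root with last, heapify down
Resulting heap: [22, 16, 21, 7]


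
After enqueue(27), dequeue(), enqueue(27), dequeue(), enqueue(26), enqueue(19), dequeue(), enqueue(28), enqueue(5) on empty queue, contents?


enqueue(27) -> [27]
dequeue() returns 27 -> []
enqueue(27) -> [27]
dequeue() returns 27 -> []
enqueue(26) -> [26]
enqueue(19) -> [26, 19]
dequeue() returns 26 -> [19]
enqueue(28) -> [19, 28]
enqueue(5) -> [19, 28, 5]
Final queue (front to back): [19, 28, 5]


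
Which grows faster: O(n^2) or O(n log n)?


linearithmic grows slower than quadratic
O(n log n) is asymptotically smaller; O(n^2) grows faster


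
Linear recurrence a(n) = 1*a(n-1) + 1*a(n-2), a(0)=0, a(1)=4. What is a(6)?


Build bottom-up:
...a(4)=12, a(5)=20, a(6)=1*20+1*12=32


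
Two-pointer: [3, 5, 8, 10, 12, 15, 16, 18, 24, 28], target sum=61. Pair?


Two pointers: lo=0, hi=9
No pair sums to 61


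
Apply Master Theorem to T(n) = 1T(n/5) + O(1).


a=1, b=5, c=0. log_5(1)=0 = c=0. Case 2: O(n^c log n) = O(log n)
Complexity: O(log n)


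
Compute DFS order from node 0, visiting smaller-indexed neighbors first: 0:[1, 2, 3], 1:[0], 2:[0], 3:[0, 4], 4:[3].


DFS stack-based: start with [0]
Visit order: [0, 1, 2, 3, 4]


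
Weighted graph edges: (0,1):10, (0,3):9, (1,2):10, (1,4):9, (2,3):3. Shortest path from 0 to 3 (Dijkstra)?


Dijkstra from 0:
Distances: {0: 0, 1: 10, 2: 12, 3: 9, 4: 19}
Shortest distance to 3 = 9, path = [0, 3]


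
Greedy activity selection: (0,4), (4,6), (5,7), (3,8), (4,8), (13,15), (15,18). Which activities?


Greedy: pick earliest-ending, then skip overlaps.
Selected (4 activities): [(0, 4), (4, 6), (13, 15), (15, 18)]


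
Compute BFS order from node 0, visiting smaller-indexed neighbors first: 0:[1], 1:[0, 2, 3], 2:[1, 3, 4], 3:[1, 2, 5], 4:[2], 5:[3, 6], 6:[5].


BFS queue: start with [0]
Visit order: [0, 1, 2, 3, 4, 5, 6]


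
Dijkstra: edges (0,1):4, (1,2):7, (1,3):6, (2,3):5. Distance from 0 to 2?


Dijkstra from 0:
Distances: {0: 0, 1: 4, 2: 11, 3: 10}
Shortest distance to 2 = 11, path = [0, 1, 2]


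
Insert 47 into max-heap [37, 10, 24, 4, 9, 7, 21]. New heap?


Append 47: [37, 10, 24, 4, 9, 7, 21, 47]
Bubble up: swap idx 7(47) with idx 3(4); swap idx 3(47) with idx 1(10); swap idx 1(47) with idx 0(37)
Result: [47, 37, 24, 10, 9, 7, 21, 4]


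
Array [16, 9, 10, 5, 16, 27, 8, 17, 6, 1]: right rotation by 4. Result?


Right rotate by 4: [8, 17, 6, 1, 16, 9, 10, 5, 16, 27]


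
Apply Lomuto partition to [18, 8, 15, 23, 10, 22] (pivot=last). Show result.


Elements <= 22 go left of pivot.
Result: [18, 8, 15, 10, 22, 23], pivot at index 4


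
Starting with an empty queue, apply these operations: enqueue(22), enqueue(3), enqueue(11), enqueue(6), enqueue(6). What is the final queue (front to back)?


enqueue(22) -> [22]
enqueue(3) -> [22, 3]
enqueue(11) -> [22, 3, 11]
enqueue(6) -> [22, 3, 11, 6]
enqueue(6) -> [22, 3, 11, 6, 6]
Final queue (front to back): [22, 3, 11, 6, 6]


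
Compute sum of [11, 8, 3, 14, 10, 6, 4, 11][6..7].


Prefix sums: [0, 11, 19, 22, 36, 46, 52, 56, 67]
Sum[6..7] = prefix[8] - prefix[6] = 67 - 52 = 15


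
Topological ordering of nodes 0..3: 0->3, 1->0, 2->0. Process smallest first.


Kahn's algorithm, process smallest node first
Order: [1, 2, 0, 3]


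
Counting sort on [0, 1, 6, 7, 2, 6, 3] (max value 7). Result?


Count array: [1, 1, 1, 1, 0, 0, 2, 1]
Reconstruct: [0, 1, 2, 3, 6, 6, 7]


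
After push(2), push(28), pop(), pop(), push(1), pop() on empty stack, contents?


push(2) -> [2]
push(28) -> [2, 28]
pop() returns 28 -> [2]
pop() returns 2 -> []
push(1) -> [1]
pop() returns 1 -> []
Final stack (bottom to top): []


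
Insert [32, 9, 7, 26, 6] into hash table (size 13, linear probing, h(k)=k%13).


Insertions: 32->slot 6; 9->slot 9; 7->slot 7; 26->slot 0; 6->slot 8
Table: [26, None, None, None, None, None, 32, 7, 6, 9, None, None, None]


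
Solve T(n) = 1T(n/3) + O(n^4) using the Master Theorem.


a=1, b=3, c=4. log_3(1)=0 < c=4. Case 3: O(n^c) = O(n^4)
Complexity: O(n^4)


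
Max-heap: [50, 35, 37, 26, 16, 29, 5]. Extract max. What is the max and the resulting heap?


Max = 50
Replace root with last, heapify down
Resulting heap: [37, 35, 29, 26, 16, 5]


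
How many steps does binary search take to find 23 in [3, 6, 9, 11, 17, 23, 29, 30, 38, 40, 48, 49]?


Search for 23:
[0,11] mid=5 arr[5]=23
Total: 1 comparisons


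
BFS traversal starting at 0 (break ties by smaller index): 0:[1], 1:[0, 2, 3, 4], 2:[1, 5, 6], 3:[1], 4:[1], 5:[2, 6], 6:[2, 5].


BFS queue: start with [0]
Visit order: [0, 1, 2, 3, 4, 5, 6]


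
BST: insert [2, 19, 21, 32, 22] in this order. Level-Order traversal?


Root = 2; build tree by BST insertion.
Level-Order traversal: [2, 19, 21, 32, 22]


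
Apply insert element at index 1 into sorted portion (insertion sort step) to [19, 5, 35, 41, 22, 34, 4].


After one pass: [5, 19, 35, 41, 22, 34, 4]


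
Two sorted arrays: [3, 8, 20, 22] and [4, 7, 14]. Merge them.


Compare heads, take smaller each step.
Merged: [3, 4, 7, 8, 14, 20, 22]


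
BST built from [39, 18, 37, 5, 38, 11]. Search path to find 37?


BST root = 39
Search for 37: compare at each node
Path: [39, 18, 37]


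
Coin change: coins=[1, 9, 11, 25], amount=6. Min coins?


dp[0]=0; dp[i]=1+min(dp[i-c] for c in coins)
...dp[1]=1, dp[2]=2, dp[3]=3, dp[4]=4, dp[5]=5, dp[6]=6
Minimum coins for 6 = 6


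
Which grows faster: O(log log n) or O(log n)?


double-logarithmic grows slower than logarithmic
O(log log n) is asymptotically smaller; O(log n) grows faster


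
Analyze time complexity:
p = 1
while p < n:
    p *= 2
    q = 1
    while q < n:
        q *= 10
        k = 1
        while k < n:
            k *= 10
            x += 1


Per nesting level: O(log n) * O(log n) * O(log n) = O((log n)^3)
Complexity: O((log n)^3)


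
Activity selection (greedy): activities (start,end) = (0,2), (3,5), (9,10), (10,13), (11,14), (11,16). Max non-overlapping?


Greedy: pick earliest-ending, then skip overlaps.
Selected (4 activities): [(0, 2), (3, 5), (9, 10), (10, 13)]


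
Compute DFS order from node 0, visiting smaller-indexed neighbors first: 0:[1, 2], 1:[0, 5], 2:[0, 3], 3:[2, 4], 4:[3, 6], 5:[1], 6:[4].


DFS stack-based: start with [0]
Visit order: [0, 1, 5, 2, 3, 4, 6]


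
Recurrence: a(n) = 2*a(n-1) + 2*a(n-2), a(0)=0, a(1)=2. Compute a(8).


Build bottom-up:
...a(6)=240, a(7)=656, a(8)=2*656+2*240=1792


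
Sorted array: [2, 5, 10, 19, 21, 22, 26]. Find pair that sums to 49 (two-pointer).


Two pointers: lo=0, hi=6
No pair sums to 49


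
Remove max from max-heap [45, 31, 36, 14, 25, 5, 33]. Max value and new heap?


Max = 45
Replace root with last, heapify down
Resulting heap: [36, 31, 33, 14, 25, 5]


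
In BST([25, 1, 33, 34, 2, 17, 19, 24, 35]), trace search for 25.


BST root = 25
Search for 25: compare at each node
Path: [25]


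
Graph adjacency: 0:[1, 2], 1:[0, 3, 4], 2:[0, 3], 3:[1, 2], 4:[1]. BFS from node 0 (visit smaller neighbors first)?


BFS queue: start with [0]
Visit order: [0, 1, 2, 3, 4]


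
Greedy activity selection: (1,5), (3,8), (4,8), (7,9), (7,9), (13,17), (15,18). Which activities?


Greedy: pick earliest-ending, then skip overlaps.
Selected (3 activities): [(1, 5), (7, 9), (13, 17)]


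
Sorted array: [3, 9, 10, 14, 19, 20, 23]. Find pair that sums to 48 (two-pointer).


Two pointers: lo=0, hi=6
No pair sums to 48


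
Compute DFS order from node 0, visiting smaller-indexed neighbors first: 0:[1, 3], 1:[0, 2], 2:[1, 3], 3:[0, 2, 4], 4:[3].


DFS stack-based: start with [0]
Visit order: [0, 1, 2, 3, 4]


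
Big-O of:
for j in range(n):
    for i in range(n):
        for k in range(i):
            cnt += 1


Per nesting level: O(n) * O(n) * O(n) [triangular over i] = O(n^3)
Complexity: O(n^3)


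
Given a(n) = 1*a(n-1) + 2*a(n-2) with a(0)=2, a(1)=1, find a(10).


Build bottom-up:
...a(8)=257, a(9)=511, a(10)=1*511+2*257=1025


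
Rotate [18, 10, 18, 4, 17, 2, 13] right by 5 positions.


Right rotate by 5: [18, 4, 17, 2, 13, 18, 10]


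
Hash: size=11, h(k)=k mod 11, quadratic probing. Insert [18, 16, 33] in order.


Insertions: 18->slot 7; 16->slot 5; 33->slot 0
Table: [33, None, None, None, None, 16, None, 18, None, None, None]


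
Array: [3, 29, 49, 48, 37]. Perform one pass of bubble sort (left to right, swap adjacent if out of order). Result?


After one pass: [3, 29, 48, 37, 49]


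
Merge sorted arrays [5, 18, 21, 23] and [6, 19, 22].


Compare heads, take smaller each step.
Merged: [5, 6, 18, 19, 21, 22, 23]


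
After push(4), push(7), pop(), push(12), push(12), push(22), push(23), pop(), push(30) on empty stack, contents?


push(4) -> [4]
push(7) -> [4, 7]
pop() returns 7 -> [4]
push(12) -> [4, 12]
push(12) -> [4, 12, 12]
push(22) -> [4, 12, 12, 22]
push(23) -> [4, 12, 12, 22, 23]
pop() returns 23 -> [4, 12, 12, 22]
push(30) -> [4, 12, 12, 22, 30]
Final stack (bottom to top): [4, 12, 12, 22, 30]


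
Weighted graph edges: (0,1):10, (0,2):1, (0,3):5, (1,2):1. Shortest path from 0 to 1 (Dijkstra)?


Dijkstra from 0:
Distances: {0: 0, 1: 2, 2: 1, 3: 5}
Shortest distance to 1 = 2, path = [0, 2, 1]


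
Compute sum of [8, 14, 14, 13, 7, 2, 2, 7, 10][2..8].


Prefix sums: [0, 8, 22, 36, 49, 56, 58, 60, 67, 77]
Sum[2..8] = prefix[9] - prefix[2] = 77 - 22 = 55


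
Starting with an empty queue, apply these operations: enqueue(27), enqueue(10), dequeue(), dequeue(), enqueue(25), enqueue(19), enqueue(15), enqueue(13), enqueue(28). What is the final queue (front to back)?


enqueue(27) -> [27]
enqueue(10) -> [27, 10]
dequeue() returns 27 -> [10]
dequeue() returns 10 -> []
enqueue(25) -> [25]
enqueue(19) -> [25, 19]
enqueue(15) -> [25, 19, 15]
enqueue(13) -> [25, 19, 15, 13]
enqueue(28) -> [25, 19, 15, 13, 28]
Final queue (front to back): [25, 19, 15, 13, 28]


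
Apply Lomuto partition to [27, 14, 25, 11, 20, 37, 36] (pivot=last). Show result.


Elements <= 36 go left of pivot.
Result: [27, 14, 25, 11, 20, 36, 37], pivot at index 5


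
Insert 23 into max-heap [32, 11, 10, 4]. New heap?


Append 23: [32, 11, 10, 4, 23]
Bubble up: swap idx 4(23) with idx 1(11)
Result: [32, 23, 10, 4, 11]


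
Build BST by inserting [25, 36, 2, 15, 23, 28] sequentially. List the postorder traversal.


Root = 25; build tree by BST insertion.
Postorder traversal: [23, 15, 2, 28, 36, 25]


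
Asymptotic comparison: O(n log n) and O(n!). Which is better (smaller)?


linearithmic grows slower than factorial
O(n log n) is asymptotically smaller; O(n!) grows faster


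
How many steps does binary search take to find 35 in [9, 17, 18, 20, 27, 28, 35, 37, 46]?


Search for 35:
[0,8] mid=4 arr[4]=27
[5,8] mid=6 arr[6]=35
Total: 2 comparisons


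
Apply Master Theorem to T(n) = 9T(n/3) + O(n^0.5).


a=9, b=3, c=0.5. log_3(9)=2 > c=0.5. Case 1: O(n^log_b(a)) = O(n^2)
Complexity: O(n^2)


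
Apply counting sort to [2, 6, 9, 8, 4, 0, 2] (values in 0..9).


Count array: [1, 0, 2, 0, 1, 0, 1, 0, 1, 1]
Reconstruct: [0, 2, 2, 4, 6, 8, 9]


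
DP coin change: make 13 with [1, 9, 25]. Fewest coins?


dp[0]=0; dp[i]=1+min(dp[i-c] for c in coins)
...dp[8]=8, dp[9]=1, dp[10]=2, dp[11]=3, dp[12]=4, dp[13]=5
Minimum coins for 13 = 5


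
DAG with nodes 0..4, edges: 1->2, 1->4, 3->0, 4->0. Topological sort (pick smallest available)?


Kahn's algorithm, process smallest node first
Order: [1, 2, 3, 4, 0]


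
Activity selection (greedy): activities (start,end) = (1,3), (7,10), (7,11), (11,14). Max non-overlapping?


Greedy: pick earliest-ending, then skip overlaps.
Selected (3 activities): [(1, 3), (7, 10), (11, 14)]


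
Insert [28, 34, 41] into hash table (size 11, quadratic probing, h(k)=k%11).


Insertions: 28->slot 6; 34->slot 1; 41->slot 8
Table: [None, 34, None, None, None, None, 28, None, 41, None, None]


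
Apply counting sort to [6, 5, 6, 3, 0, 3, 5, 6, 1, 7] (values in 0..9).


Count array: [1, 1, 0, 2, 0, 2, 3, 1, 0, 0]
Reconstruct: [0, 1, 3, 3, 5, 5, 6, 6, 6, 7]


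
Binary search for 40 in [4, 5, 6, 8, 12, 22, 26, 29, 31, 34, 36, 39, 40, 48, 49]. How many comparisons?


Search for 40:
[0,14] mid=7 arr[7]=29
[8,14] mid=11 arr[11]=39
[12,14] mid=13 arr[13]=48
[12,12] mid=12 arr[12]=40
Total: 4 comparisons


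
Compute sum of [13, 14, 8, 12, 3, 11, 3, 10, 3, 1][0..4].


Prefix sums: [0, 13, 27, 35, 47, 50, 61, 64, 74, 77, 78]
Sum[0..4] = prefix[5] - prefix[0] = 50 - 0 = 50


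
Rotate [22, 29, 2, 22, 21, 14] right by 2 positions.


Right rotate by 2: [21, 14, 22, 29, 2, 22]


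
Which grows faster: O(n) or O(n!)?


linear grows slower than factorial
O(n) is asymptotically smaller; O(n!) grows faster


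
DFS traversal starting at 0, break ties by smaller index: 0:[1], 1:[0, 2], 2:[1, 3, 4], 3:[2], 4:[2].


DFS stack-based: start with [0]
Visit order: [0, 1, 2, 3, 4]


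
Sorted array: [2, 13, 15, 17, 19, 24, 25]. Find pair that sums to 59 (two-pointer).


Two pointers: lo=0, hi=6
No pair sums to 59


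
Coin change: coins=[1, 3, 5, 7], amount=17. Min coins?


dp[0]=0; dp[i]=1+min(dp[i-c] for c in coins)
...dp[12]=2, dp[13]=3, dp[14]=2, dp[15]=3, dp[16]=4, dp[17]=3
Minimum coins for 17 = 3


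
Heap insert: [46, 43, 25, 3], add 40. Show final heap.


Append 40: [46, 43, 25, 3, 40]
Bubble up: no swaps needed
Result: [46, 43, 25, 3, 40]


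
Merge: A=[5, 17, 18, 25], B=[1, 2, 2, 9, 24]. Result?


Compare heads, take smaller each step.
Merged: [1, 2, 2, 5, 9, 17, 18, 24, 25]


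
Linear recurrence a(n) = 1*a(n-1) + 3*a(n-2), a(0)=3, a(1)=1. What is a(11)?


Build bottom-up:
...a(9)=2461, a(10)=5731, a(11)=1*5731+3*2461=13114


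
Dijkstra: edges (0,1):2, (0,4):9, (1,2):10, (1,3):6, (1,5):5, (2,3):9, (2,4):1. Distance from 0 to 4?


Dijkstra from 0:
Distances: {0: 0, 1: 2, 2: 10, 3: 8, 4: 9, 5: 7}
Shortest distance to 4 = 9, path = [0, 4]


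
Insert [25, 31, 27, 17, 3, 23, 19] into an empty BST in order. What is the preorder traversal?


Root = 25; build tree by BST insertion.
Preorder traversal: [25, 17, 3, 23, 19, 31, 27]


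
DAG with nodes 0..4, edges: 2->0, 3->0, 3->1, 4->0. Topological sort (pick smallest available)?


Kahn's algorithm, process smallest node first
Order: [2, 3, 1, 4, 0]


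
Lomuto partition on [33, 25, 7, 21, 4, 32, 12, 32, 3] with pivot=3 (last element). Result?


Elements <= 3 go left of pivot.
Result: [3, 25, 7, 21, 4, 32, 12, 32, 33], pivot at index 0


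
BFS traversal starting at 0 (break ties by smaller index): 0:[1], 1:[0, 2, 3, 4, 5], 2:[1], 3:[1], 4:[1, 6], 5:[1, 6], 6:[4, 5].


BFS queue: start with [0]
Visit order: [0, 1, 2, 3, 4, 5, 6]


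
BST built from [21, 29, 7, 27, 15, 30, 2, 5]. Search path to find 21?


BST root = 21
Search for 21: compare at each node
Path: [21]


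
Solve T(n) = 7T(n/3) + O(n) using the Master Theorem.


a=7, b=3, c=1. log_3(7)=1.771 > c=1. Case 1: O(n^log_b(a)) = O(n^1.771)
Complexity: O(n^1.771)


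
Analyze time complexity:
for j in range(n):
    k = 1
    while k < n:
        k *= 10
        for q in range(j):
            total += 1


Per nesting level: O(n) * O(log n) * O(n) [triangular over j] = O(n^2 log n)
Complexity: O(n^2 log n)


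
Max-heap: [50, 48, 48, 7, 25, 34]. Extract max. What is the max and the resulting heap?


Max = 50
Replace root with last, heapify down
Resulting heap: [48, 34, 48, 7, 25]


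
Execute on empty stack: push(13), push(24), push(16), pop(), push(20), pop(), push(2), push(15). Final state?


push(13) -> [13]
push(24) -> [13, 24]
push(16) -> [13, 24, 16]
pop() returns 16 -> [13, 24]
push(20) -> [13, 24, 20]
pop() returns 20 -> [13, 24]
push(2) -> [13, 24, 2]
push(15) -> [13, 24, 2, 15]
Final stack (bottom to top): [13, 24, 2, 15]


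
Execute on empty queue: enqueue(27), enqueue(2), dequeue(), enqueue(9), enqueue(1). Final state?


enqueue(27) -> [27]
enqueue(2) -> [27, 2]
dequeue() returns 27 -> [2]
enqueue(9) -> [2, 9]
enqueue(1) -> [2, 9, 1]
Final queue (front to back): [2, 9, 1]


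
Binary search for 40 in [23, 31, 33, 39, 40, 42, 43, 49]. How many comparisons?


Search for 40:
[0,7] mid=3 arr[3]=39
[4,7] mid=5 arr[5]=42
[4,4] mid=4 arr[4]=40
Total: 3 comparisons


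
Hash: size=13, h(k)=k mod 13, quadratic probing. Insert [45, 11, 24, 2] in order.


Insertions: 45->slot 6; 11->slot 11; 24->slot 12; 2->slot 2
Table: [None, None, 2, None, None, None, 45, None, None, None, None, 11, 24]


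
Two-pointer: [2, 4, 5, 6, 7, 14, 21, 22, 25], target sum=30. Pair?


Two pointers: lo=0, hi=8
Found pair: (5, 25) summing to 30


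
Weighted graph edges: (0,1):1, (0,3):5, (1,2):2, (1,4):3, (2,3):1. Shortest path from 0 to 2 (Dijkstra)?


Dijkstra from 0:
Distances: {0: 0, 1: 1, 2: 3, 3: 4, 4: 4}
Shortest distance to 2 = 3, path = [0, 1, 2]


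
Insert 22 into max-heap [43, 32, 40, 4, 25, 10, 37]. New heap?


Append 22: [43, 32, 40, 4, 25, 10, 37, 22]
Bubble up: swap idx 7(22) with idx 3(4)
Result: [43, 32, 40, 22, 25, 10, 37, 4]


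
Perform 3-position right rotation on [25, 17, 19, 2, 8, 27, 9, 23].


Right rotate by 3: [27, 9, 23, 25, 17, 19, 2, 8]


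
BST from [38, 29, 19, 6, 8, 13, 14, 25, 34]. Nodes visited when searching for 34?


BST root = 38
Search for 34: compare at each node
Path: [38, 29, 34]


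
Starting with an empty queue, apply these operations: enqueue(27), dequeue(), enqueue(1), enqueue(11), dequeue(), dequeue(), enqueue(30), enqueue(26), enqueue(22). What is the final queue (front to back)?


enqueue(27) -> [27]
dequeue() returns 27 -> []
enqueue(1) -> [1]
enqueue(11) -> [1, 11]
dequeue() returns 1 -> [11]
dequeue() returns 11 -> []
enqueue(30) -> [30]
enqueue(26) -> [30, 26]
enqueue(22) -> [30, 26, 22]
Final queue (front to back): [30, 26, 22]


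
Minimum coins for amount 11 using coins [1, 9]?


dp[0]=0; dp[i]=1+min(dp[i-c] for c in coins)
...dp[6]=6, dp[7]=7, dp[8]=8, dp[9]=1, dp[10]=2, dp[11]=3
Minimum coins for 11 = 3


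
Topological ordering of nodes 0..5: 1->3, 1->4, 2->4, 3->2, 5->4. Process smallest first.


Kahn's algorithm, process smallest node first
Order: [0, 1, 3, 2, 5, 4]


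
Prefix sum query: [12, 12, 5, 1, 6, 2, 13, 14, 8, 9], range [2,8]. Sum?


Prefix sums: [0, 12, 24, 29, 30, 36, 38, 51, 65, 73, 82]
Sum[2..8] = prefix[9] - prefix[2] = 73 - 24 = 49


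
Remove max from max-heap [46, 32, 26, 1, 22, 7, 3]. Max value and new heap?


Max = 46
Replace root with last, heapify down
Resulting heap: [32, 22, 26, 1, 3, 7]


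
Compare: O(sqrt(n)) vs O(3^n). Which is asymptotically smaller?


sublinear grows slower than exponential (base 3)
O(sqrt(n)) is asymptotically smaller; O(3^n) grows faster


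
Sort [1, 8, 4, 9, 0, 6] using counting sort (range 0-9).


Count array: [1, 1, 0, 0, 1, 0, 1, 0, 1, 1]
Reconstruct: [0, 1, 4, 6, 8, 9]


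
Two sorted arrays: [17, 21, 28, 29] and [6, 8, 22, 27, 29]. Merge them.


Compare heads, take smaller each step.
Merged: [6, 8, 17, 21, 22, 27, 28, 29, 29]


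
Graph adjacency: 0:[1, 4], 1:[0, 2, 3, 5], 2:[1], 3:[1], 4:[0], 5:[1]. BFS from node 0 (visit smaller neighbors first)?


BFS queue: start with [0]
Visit order: [0, 1, 4, 2, 3, 5]


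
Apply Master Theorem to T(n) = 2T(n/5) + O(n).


a=2, b=5, c=1. log_5(2)=0.431 < c=1. Case 3: O(n^c) = O(n)
Complexity: O(n)


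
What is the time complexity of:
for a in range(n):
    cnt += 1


Per nesting level: O(n) = O(n)
Complexity: O(n)


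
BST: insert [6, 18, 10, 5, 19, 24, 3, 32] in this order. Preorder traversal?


Root = 6; build tree by BST insertion.
Preorder traversal: [6, 5, 3, 18, 10, 19, 24, 32]


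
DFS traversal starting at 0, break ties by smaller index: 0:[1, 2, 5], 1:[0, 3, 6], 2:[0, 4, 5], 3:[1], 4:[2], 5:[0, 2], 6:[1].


DFS stack-based: start with [0]
Visit order: [0, 1, 3, 6, 2, 4, 5]


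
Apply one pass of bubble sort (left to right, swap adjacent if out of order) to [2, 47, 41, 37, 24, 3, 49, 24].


After one pass: [2, 41, 37, 24, 3, 47, 24, 49]


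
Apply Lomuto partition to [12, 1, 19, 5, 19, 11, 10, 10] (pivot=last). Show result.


Elements <= 10 go left of pivot.
Result: [1, 5, 10, 10, 19, 11, 19, 12], pivot at index 3


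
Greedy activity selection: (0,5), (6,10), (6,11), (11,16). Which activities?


Greedy: pick earliest-ending, then skip overlaps.
Selected (3 activities): [(0, 5), (6, 10), (11, 16)]


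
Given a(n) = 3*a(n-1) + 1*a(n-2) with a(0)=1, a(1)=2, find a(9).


Build bottom-up:
...a(7)=2738, a(8)=9043, a(9)=3*9043+1*2738=29867


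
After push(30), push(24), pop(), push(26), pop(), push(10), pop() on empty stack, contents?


push(30) -> [30]
push(24) -> [30, 24]
pop() returns 24 -> [30]
push(26) -> [30, 26]
pop() returns 26 -> [30]
push(10) -> [30, 10]
pop() returns 10 -> [30]
Final stack (bottom to top): [30]


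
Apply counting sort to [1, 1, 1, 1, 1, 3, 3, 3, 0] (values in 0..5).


Count array: [1, 5, 0, 3, 0, 0]
Reconstruct: [0, 1, 1, 1, 1, 1, 3, 3, 3]


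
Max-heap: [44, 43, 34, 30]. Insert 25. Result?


Append 25: [44, 43, 34, 30, 25]
Bubble up: no swaps needed
Result: [44, 43, 34, 30, 25]


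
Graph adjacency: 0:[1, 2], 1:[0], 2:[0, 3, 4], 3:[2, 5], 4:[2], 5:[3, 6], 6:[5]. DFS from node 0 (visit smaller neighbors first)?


DFS stack-based: start with [0]
Visit order: [0, 1, 2, 3, 5, 6, 4]


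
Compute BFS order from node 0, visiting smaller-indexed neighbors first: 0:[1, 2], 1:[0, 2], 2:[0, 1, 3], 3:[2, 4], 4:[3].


BFS queue: start with [0]
Visit order: [0, 1, 2, 3, 4]


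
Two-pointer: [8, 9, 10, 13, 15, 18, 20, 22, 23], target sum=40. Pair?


Two pointers: lo=0, hi=8
Found pair: (18, 22) summing to 40


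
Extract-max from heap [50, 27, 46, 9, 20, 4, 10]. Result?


Max = 50
Replace root with last, heapify down
Resulting heap: [46, 27, 10, 9, 20, 4]


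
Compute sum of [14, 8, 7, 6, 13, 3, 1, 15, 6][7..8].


Prefix sums: [0, 14, 22, 29, 35, 48, 51, 52, 67, 73]
Sum[7..8] = prefix[9] - prefix[7] = 73 - 52 = 21


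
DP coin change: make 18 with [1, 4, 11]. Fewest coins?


dp[0]=0; dp[i]=1+min(dp[i-c] for c in coins)
...dp[13]=3, dp[14]=4, dp[15]=2, dp[16]=3, dp[17]=4, dp[18]=5
Minimum coins for 18 = 5


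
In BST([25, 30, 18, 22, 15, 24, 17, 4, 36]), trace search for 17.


BST root = 25
Search for 17: compare at each node
Path: [25, 18, 15, 17]


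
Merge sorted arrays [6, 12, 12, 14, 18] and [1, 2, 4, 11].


Compare heads, take smaller each step.
Merged: [1, 2, 4, 6, 11, 12, 12, 14, 18]


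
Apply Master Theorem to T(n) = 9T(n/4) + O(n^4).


a=9, b=4, c=4. log_4(9)=1.585 < c=4. Case 3: O(n^c) = O(n^4)
Complexity: O(n^4)


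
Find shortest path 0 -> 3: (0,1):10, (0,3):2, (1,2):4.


Dijkstra from 0:
Distances: {0: 0, 1: 10, 2: 14, 3: 2}
Shortest distance to 3 = 2, path = [0, 3]


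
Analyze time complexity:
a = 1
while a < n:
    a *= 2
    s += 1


Per nesting level: O(log n) = O(log n)
Complexity: O(log n)


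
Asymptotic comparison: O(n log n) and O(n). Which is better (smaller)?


linear grows slower than linearithmic
O(n) is asymptotically smaller; O(n log n) grows faster


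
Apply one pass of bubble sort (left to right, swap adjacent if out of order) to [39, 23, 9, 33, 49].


After one pass: [23, 9, 33, 39, 49]


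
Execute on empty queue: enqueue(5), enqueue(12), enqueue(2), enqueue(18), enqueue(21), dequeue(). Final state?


enqueue(5) -> [5]
enqueue(12) -> [5, 12]
enqueue(2) -> [5, 12, 2]
enqueue(18) -> [5, 12, 2, 18]
enqueue(21) -> [5, 12, 2, 18, 21]
dequeue() returns 5 -> [12, 2, 18, 21]
Final queue (front to back): [12, 2, 18, 21]


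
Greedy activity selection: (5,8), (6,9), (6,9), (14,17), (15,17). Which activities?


Greedy: pick earliest-ending, then skip overlaps.
Selected (2 activities): [(5, 8), (14, 17)]


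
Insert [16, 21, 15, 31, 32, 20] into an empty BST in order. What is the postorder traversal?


Root = 16; build tree by BST insertion.
Postorder traversal: [15, 20, 32, 31, 21, 16]


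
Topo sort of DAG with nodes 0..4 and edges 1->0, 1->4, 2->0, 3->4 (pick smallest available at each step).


Kahn's algorithm, process smallest node first
Order: [1, 2, 0, 3, 4]


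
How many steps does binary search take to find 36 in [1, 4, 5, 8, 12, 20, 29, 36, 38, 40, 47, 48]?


Search for 36:
[0,11] mid=5 arr[5]=20
[6,11] mid=8 arr[8]=38
[6,7] mid=6 arr[6]=29
[7,7] mid=7 arr[7]=36
Total: 4 comparisons


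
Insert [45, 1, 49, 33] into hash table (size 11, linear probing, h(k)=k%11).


Insertions: 45->slot 1; 1->slot 2; 49->slot 5; 33->slot 0
Table: [33, 45, 1, None, None, 49, None, None, None, None, None]


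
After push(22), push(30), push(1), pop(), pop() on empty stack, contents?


push(22) -> [22]
push(30) -> [22, 30]
push(1) -> [22, 30, 1]
pop() returns 1 -> [22, 30]
pop() returns 30 -> [22]
Final stack (bottom to top): [22]


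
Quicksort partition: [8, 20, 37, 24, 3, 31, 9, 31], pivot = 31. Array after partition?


Elements <= 31 go left of pivot.
Result: [8, 20, 24, 3, 31, 9, 31, 37], pivot at index 6


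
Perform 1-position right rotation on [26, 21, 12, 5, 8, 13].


Right rotate by 1: [13, 26, 21, 12, 5, 8]


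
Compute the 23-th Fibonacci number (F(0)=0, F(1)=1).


F(n)=F(n-1)+F(n-2)
...F(21)=10946, F(22)=17711, F(23)=28657


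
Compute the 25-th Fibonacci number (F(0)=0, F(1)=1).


F(n)=F(n-1)+F(n-2)
...F(23)=28657, F(24)=46368, F(25)=75025


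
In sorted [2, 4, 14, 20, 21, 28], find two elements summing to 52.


Two pointers: lo=0, hi=5
No pair sums to 52


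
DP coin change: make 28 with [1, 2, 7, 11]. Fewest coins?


dp[0]=0; dp[i]=1+min(dp[i-c] for c in coins)
...dp[23]=3, dp[24]=3, dp[25]=3, dp[26]=4, dp[27]=4, dp[28]=4
Minimum coins for 28 = 4


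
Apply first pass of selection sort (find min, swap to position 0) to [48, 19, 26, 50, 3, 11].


After one pass: [3, 19, 26, 50, 48, 11]


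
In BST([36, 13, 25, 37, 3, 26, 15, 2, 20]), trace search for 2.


BST root = 36
Search for 2: compare at each node
Path: [36, 13, 3, 2]


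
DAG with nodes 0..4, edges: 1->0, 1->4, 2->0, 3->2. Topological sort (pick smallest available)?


Kahn's algorithm, process smallest node first
Order: [1, 3, 2, 0, 4]


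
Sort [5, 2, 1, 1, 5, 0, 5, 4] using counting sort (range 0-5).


Count array: [1, 2, 1, 0, 1, 3]
Reconstruct: [0, 1, 1, 2, 4, 5, 5, 5]


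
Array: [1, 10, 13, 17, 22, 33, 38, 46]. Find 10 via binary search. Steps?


Search for 10:
[0,7] mid=3 arr[3]=17
[0,2] mid=1 arr[1]=10
Total: 2 comparisons


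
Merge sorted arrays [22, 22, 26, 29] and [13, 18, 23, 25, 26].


Compare heads, take smaller each step.
Merged: [13, 18, 22, 22, 23, 25, 26, 26, 29]


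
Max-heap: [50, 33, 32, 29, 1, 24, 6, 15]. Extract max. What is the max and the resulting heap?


Max = 50
Replace root with last, heapify down
Resulting heap: [33, 29, 32, 15, 1, 24, 6]


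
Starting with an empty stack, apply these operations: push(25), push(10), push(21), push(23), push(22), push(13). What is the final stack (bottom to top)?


push(25) -> [25]
push(10) -> [25, 10]
push(21) -> [25, 10, 21]
push(23) -> [25, 10, 21, 23]
push(22) -> [25, 10, 21, 23, 22]
push(13) -> [25, 10, 21, 23, 22, 13]
Final stack (bottom to top): [25, 10, 21, 23, 22, 13]


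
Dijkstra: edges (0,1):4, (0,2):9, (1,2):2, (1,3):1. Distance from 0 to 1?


Dijkstra from 0:
Distances: {0: 0, 1: 4, 2: 6, 3: 5}
Shortest distance to 1 = 4, path = [0, 1]


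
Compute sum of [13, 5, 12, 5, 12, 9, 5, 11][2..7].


Prefix sums: [0, 13, 18, 30, 35, 47, 56, 61, 72]
Sum[2..7] = prefix[8] - prefix[2] = 72 - 18 = 54


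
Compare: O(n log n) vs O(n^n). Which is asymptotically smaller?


linearithmic grows slower than n^n
O(n log n) is asymptotically smaller; O(n^n) grows faster


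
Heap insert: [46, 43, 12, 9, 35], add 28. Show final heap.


Append 28: [46, 43, 12, 9, 35, 28]
Bubble up: swap idx 5(28) with idx 2(12)
Result: [46, 43, 28, 9, 35, 12]


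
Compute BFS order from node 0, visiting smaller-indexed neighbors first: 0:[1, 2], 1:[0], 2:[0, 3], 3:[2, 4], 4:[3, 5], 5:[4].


BFS queue: start with [0]
Visit order: [0, 1, 2, 3, 4, 5]


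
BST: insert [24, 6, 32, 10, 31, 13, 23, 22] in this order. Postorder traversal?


Root = 24; build tree by BST insertion.
Postorder traversal: [22, 23, 13, 10, 6, 31, 32, 24]


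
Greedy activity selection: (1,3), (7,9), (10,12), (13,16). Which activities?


Greedy: pick earliest-ending, then skip overlaps.
Selected (4 activities): [(1, 3), (7, 9), (10, 12), (13, 16)]


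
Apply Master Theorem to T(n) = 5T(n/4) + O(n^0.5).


a=5, b=4, c=0.5. log_4(5)=1.161 > c=0.5. Case 1: O(n^log_b(a)) = O(n^1.161)
Complexity: O(n^1.161)


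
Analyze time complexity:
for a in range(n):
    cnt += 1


Per nesting level: O(n) = O(n)
Complexity: O(n)


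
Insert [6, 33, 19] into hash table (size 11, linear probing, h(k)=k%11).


Insertions: 6->slot 6; 33->slot 0; 19->slot 8
Table: [33, None, None, None, None, None, 6, None, 19, None, None]


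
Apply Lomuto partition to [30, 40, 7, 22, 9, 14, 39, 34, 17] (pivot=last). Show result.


Elements <= 17 go left of pivot.
Result: [7, 9, 14, 17, 40, 30, 39, 34, 22], pivot at index 3


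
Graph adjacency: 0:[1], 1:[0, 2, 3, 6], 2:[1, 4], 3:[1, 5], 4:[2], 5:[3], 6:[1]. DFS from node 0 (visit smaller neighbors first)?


DFS stack-based: start with [0]
Visit order: [0, 1, 2, 4, 3, 5, 6]


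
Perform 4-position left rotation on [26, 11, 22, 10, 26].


Left rotate by 4: [26, 26, 11, 22, 10]


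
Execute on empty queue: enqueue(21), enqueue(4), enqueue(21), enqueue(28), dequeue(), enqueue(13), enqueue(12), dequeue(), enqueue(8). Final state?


enqueue(21) -> [21]
enqueue(4) -> [21, 4]
enqueue(21) -> [21, 4, 21]
enqueue(28) -> [21, 4, 21, 28]
dequeue() returns 21 -> [4, 21, 28]
enqueue(13) -> [4, 21, 28, 13]
enqueue(12) -> [4, 21, 28, 13, 12]
dequeue() returns 4 -> [21, 28, 13, 12]
enqueue(8) -> [21, 28, 13, 12, 8]
Final queue (front to back): [21, 28, 13, 12, 8]


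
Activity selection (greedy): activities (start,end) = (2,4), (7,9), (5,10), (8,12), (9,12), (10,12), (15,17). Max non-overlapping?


Greedy: pick earliest-ending, then skip overlaps.
Selected (4 activities): [(2, 4), (7, 9), (9, 12), (15, 17)]


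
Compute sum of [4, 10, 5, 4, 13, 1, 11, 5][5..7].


Prefix sums: [0, 4, 14, 19, 23, 36, 37, 48, 53]
Sum[5..7] = prefix[8] - prefix[5] = 53 - 36 = 17


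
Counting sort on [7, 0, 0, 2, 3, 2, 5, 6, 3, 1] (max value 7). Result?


Count array: [2, 1, 2, 2, 0, 1, 1, 1]
Reconstruct: [0, 0, 1, 2, 2, 3, 3, 5, 6, 7]


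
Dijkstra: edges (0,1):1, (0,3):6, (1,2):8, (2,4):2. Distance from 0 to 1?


Dijkstra from 0:
Distances: {0: 0, 1: 1, 2: 9, 3: 6, 4: 11}
Shortest distance to 1 = 1, path = [0, 1]


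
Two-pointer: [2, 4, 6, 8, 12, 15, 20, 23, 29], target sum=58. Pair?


Two pointers: lo=0, hi=8
No pair sums to 58


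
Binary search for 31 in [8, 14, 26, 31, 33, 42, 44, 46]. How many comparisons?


Search for 31:
[0,7] mid=3 arr[3]=31
Total: 1 comparisons


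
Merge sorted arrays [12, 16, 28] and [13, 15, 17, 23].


Compare heads, take smaller each step.
Merged: [12, 13, 15, 16, 17, 23, 28]


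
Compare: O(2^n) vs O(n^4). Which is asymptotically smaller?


quartic grows slower than exponential
O(n^4) is asymptotically smaller; O(2^n) grows faster


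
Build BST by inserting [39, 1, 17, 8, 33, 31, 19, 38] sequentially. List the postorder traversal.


Root = 39; build tree by BST insertion.
Postorder traversal: [8, 19, 31, 38, 33, 17, 1, 39]


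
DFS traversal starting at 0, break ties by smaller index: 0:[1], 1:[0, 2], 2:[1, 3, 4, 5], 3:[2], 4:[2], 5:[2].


DFS stack-based: start with [0]
Visit order: [0, 1, 2, 3, 4, 5]


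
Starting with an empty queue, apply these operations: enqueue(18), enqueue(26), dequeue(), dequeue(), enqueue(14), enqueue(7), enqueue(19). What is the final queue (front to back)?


enqueue(18) -> [18]
enqueue(26) -> [18, 26]
dequeue() returns 18 -> [26]
dequeue() returns 26 -> []
enqueue(14) -> [14]
enqueue(7) -> [14, 7]
enqueue(19) -> [14, 7, 19]
Final queue (front to back): [14, 7, 19]


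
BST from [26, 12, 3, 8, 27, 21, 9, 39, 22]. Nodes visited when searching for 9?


BST root = 26
Search for 9: compare at each node
Path: [26, 12, 3, 8, 9]


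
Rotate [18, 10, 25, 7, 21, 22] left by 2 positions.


Left rotate by 2: [25, 7, 21, 22, 18, 10]


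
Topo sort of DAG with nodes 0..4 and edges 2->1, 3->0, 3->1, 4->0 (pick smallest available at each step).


Kahn's algorithm, process smallest node first
Order: [2, 3, 1, 4, 0]


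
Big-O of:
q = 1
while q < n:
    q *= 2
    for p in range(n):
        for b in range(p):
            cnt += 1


Per nesting level: O(log n) * O(n) * O(n) [triangular over p] = O(n^2 log n)
Complexity: O(n^2 log n)


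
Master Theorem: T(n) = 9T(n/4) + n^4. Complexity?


a=9, b=4, c=4. log_4(9)=1.585 < c=4. Case 3: O(n^c) = O(n^4)
Complexity: O(n^4)


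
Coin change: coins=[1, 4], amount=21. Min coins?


dp[0]=0; dp[i]=1+min(dp[i-c] for c in coins)
...dp[16]=4, dp[17]=5, dp[18]=6, dp[19]=7, dp[20]=5, dp[21]=6
Minimum coins for 21 = 6


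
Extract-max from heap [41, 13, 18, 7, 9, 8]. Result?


Max = 41
Replace root with last, heapify down
Resulting heap: [18, 13, 8, 7, 9]


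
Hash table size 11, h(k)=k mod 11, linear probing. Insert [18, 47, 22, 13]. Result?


Insertions: 18->slot 7; 47->slot 3; 22->slot 0; 13->slot 2
Table: [22, None, 13, 47, None, None, None, 18, None, None, None]


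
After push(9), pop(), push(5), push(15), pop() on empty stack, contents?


push(9) -> [9]
pop() returns 9 -> []
push(5) -> [5]
push(15) -> [5, 15]
pop() returns 15 -> [5]
Final stack (bottom to top): [5]


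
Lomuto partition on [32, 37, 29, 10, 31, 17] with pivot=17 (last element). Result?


Elements <= 17 go left of pivot.
Result: [10, 17, 29, 32, 31, 37], pivot at index 1


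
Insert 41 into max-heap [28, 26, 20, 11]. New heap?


Append 41: [28, 26, 20, 11, 41]
Bubble up: swap idx 4(41) with idx 1(26); swap idx 1(41) with idx 0(28)
Result: [41, 28, 20, 11, 26]


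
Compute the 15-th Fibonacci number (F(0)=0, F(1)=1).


F(n)=F(n-1)+F(n-2)
...F(13)=233, F(14)=377, F(15)=610


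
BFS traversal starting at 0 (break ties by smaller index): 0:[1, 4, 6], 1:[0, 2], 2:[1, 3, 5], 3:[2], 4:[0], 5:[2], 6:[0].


BFS queue: start with [0]
Visit order: [0, 1, 4, 6, 2, 3, 5]


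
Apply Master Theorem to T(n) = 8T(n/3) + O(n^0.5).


a=8, b=3, c=0.5. log_3(8)=1.893 > c=0.5. Case 1: O(n^log_b(a)) = O(n^1.893)
Complexity: O(n^1.893)


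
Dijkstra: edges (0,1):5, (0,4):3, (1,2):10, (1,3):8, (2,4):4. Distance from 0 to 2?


Dijkstra from 0:
Distances: {0: 0, 1: 5, 2: 7, 3: 13, 4: 3}
Shortest distance to 2 = 7, path = [0, 4, 2]


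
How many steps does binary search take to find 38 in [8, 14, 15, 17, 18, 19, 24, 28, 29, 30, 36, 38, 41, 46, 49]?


Search for 38:
[0,14] mid=7 arr[7]=28
[8,14] mid=11 arr[11]=38
Total: 2 comparisons


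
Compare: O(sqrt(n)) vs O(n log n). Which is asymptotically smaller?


sublinear grows slower than linearithmic
O(sqrt(n)) is asymptotically smaller; O(n log n) grows faster


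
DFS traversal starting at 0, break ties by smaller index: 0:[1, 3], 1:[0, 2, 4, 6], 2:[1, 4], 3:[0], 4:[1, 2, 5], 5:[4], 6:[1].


DFS stack-based: start with [0]
Visit order: [0, 1, 2, 4, 5, 6, 3]


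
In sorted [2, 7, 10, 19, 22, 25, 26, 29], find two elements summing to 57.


Two pointers: lo=0, hi=7
No pair sums to 57


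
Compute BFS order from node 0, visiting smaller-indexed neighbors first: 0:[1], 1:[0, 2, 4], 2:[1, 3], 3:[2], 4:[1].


BFS queue: start with [0]
Visit order: [0, 1, 2, 4, 3]


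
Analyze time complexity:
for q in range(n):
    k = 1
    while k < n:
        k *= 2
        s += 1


Per nesting level: O(n) * O(log n) = O(n log n)
Complexity: O(n log n)


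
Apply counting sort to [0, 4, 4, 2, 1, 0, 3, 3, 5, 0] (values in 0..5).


Count array: [3, 1, 1, 2, 2, 1]
Reconstruct: [0, 0, 0, 1, 2, 3, 3, 4, 4, 5]


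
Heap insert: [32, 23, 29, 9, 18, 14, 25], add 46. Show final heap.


Append 46: [32, 23, 29, 9, 18, 14, 25, 46]
Bubble up: swap idx 7(46) with idx 3(9); swap idx 3(46) with idx 1(23); swap idx 1(46) with idx 0(32)
Result: [46, 32, 29, 23, 18, 14, 25, 9]


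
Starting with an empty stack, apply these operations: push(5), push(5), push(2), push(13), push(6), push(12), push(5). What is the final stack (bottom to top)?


push(5) -> [5]
push(5) -> [5, 5]
push(2) -> [5, 5, 2]
push(13) -> [5, 5, 2, 13]
push(6) -> [5, 5, 2, 13, 6]
push(12) -> [5, 5, 2, 13, 6, 12]
push(5) -> [5, 5, 2, 13, 6, 12, 5]
Final stack (bottom to top): [5, 5, 2, 13, 6, 12, 5]


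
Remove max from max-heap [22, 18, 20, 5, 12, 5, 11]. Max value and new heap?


Max = 22
Replace root with last, heapify down
Resulting heap: [20, 18, 11, 5, 12, 5]


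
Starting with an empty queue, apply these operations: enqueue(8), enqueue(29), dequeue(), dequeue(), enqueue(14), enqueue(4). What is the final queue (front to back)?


enqueue(8) -> [8]
enqueue(29) -> [8, 29]
dequeue() returns 8 -> [29]
dequeue() returns 29 -> []
enqueue(14) -> [14]
enqueue(4) -> [14, 4]
Final queue (front to back): [14, 4]


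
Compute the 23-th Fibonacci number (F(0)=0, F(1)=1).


F(n)=F(n-1)+F(n-2)
...F(21)=10946, F(22)=17711, F(23)=28657


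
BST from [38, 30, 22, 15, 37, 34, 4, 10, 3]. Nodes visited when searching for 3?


BST root = 38
Search for 3: compare at each node
Path: [38, 30, 22, 15, 4, 3]


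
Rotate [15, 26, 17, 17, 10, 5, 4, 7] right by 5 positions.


Right rotate by 5: [17, 10, 5, 4, 7, 15, 26, 17]


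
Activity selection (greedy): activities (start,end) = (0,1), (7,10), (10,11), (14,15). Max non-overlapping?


Greedy: pick earliest-ending, then skip overlaps.
Selected (4 activities): [(0, 1), (7, 10), (10, 11), (14, 15)]


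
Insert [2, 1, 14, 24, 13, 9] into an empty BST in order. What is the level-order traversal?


Root = 2; build tree by BST insertion.
Level-Order traversal: [2, 1, 14, 13, 24, 9]


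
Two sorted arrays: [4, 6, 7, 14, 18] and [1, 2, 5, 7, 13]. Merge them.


Compare heads, take smaller each step.
Merged: [1, 2, 4, 5, 6, 7, 7, 13, 14, 18]


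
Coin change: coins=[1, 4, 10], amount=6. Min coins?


dp[0]=0; dp[i]=1+min(dp[i-c] for c in coins)
...dp[1]=1, dp[2]=2, dp[3]=3, dp[4]=1, dp[5]=2, dp[6]=3
Minimum coins for 6 = 3


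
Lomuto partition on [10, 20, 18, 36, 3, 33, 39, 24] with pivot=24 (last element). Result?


Elements <= 24 go left of pivot.
Result: [10, 20, 18, 3, 24, 33, 39, 36], pivot at index 4


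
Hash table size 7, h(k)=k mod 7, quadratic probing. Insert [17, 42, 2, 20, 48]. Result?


Insertions: 17->slot 3; 42->slot 0; 2->slot 2; 20->slot 6; 48->slot 1
Table: [42, 48, 2, 17, None, None, 20]


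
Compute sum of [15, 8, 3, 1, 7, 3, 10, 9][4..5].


Prefix sums: [0, 15, 23, 26, 27, 34, 37, 47, 56]
Sum[4..5] = prefix[6] - prefix[4] = 37 - 27 = 10
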